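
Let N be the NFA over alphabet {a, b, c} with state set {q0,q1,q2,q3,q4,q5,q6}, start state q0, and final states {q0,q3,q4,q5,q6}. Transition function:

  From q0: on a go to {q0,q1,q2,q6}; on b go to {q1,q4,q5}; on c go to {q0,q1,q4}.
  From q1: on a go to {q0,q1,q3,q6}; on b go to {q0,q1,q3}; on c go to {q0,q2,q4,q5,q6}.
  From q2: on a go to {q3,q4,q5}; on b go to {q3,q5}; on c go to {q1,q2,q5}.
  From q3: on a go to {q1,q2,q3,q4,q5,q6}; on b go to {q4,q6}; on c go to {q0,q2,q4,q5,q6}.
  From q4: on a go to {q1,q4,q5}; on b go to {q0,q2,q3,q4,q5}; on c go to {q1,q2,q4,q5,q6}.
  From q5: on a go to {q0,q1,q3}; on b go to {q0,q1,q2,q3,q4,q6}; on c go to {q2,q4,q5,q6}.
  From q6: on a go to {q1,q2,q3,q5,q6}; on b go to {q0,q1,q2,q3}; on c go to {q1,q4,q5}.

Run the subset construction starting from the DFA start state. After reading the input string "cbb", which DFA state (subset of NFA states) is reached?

Start: {q0}.
δ(q0,c) = {q0,q1,q4}.
Union: {q0,q1,q4}.
After c: {q0,q1,q4}.
δ(q0,b) = {q1,q4,q5}; δ(q1,b) = {q0,q1,q3}; δ(q4,b) = {q0,q2,q3,q4,q5}.
Union: {q0,q1,q2,q3,q4,q5}.
After b: {q0,q1,q2,q3,q4,q5}.
δ(q0,b) = {q1,q4,q5}; δ(q1,b) = {q0,q1,q3}; δ(q2,b) = {q3,q5}; δ(q3,b) = {q4,q6}; δ(q4,b) = {q0,q2,q3,q4,q5}; δ(q5,b) = {q0,q1,q2,q3,q4,q6}.
Union: {q0,q1,q2,q3,q4,q5,q6}.
After b: {q0,q1,q2,q3,q4,q5,q6}.

{q0,q1,q2,q3,q4,q5,q6}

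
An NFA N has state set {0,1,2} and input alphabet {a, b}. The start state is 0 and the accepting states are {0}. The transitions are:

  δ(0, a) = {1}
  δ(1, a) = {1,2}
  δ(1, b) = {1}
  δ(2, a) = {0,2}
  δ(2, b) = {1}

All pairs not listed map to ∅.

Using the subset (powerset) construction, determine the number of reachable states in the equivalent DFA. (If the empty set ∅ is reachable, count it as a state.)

Start state of the DFA: {0}.
{0} --a--> {1}  [new]
{0} --b--> ∅  [new]
{1} --a--> {1,2}  [new]
{1} --b--> {1}  [seen]
∅ --a--> ∅  [seen]
∅ --b--> ∅  [seen]
{1,2} --a--> {0,1,2}  [new]
{1,2} --b--> {1}  [seen]
{0,1,2} --a--> {0,1,2}  [seen]
{0,1,2} --b--> {1}  [seen]
Reachable DFA states: {0}, {1}, ∅, {1,2}, {0,1,2}.

5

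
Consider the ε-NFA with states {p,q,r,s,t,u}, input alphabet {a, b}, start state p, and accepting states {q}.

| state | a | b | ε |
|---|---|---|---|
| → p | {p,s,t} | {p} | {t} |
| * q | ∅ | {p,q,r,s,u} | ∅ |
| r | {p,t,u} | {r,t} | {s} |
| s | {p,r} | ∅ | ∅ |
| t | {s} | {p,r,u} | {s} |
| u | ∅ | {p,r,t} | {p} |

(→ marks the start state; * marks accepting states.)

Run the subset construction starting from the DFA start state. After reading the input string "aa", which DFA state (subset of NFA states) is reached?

{p,r,s,t,u}

Start: {p,s,t}.
δ(p,a) = {p,s,t}; δ(s,a) = {p,r}; δ(t,a) = {s}.
Union: {p,r,s,t}.
After a: {p,r,s,t}.
δ(p,a) = {p,s,t}; δ(r,a) = {p,t,u}; δ(s,a) = {p,r}; δ(t,a) = {s}.
Union: {p,r,s,t,u}.
After a: {p,r,s,t,u}.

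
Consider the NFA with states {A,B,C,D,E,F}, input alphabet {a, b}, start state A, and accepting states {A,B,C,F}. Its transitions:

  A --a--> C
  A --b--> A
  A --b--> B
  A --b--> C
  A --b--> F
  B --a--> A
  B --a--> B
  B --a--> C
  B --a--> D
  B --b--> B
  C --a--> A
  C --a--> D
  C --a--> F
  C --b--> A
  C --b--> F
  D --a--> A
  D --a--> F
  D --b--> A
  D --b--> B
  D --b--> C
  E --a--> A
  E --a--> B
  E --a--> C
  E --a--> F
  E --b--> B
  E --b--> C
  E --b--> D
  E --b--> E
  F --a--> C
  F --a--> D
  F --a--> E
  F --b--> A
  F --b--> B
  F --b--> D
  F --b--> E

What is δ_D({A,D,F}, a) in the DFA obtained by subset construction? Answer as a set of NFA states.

δ(A,a) = {C}; δ(D,a) = {A,F}; δ(F,a) = {C,D,E}.
Union: {A,C,D,E,F}.

{A,C,D,E,F}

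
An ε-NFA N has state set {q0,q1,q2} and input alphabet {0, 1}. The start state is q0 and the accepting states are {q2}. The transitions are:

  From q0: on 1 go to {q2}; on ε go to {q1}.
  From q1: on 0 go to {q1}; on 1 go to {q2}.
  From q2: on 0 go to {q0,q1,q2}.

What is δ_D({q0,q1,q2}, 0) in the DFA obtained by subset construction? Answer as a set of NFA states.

{q0,q1,q2}

δ(q0,0) = ∅; δ(q1,0) = {q1}; δ(q2,0) = {q0,q1,q2}.
Union: {q0,q1,q2}.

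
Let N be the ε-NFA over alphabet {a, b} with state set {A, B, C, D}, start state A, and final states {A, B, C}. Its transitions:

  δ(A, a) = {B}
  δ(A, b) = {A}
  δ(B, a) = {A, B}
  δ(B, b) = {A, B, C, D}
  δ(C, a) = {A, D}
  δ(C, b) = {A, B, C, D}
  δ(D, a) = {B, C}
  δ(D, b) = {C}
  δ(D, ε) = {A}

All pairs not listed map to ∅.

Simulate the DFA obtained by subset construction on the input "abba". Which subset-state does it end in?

{A, B, C, D}

Start: {A}.
δ(A,a) = {B}.
Union: {B}.
After a: {B}.
δ(B,b) = {A, B, C, D}.
Union: {A, B, C, D}.
After b: {A, B, C, D}.
δ(A,b) = {A}; δ(B,b) = {A, B, C, D}; δ(C,b) = {A, B, C, D}; δ(D,b) = {C}.
Union: {A, B, C, D}.
After b: {A, B, C, D}.
δ(A,a) = {B}; δ(B,a) = {A, B}; δ(C,a) = {A, D}; δ(D,a) = {B, C}.
Union: {A, B, C, D}.
After a: {A, B, C, D}.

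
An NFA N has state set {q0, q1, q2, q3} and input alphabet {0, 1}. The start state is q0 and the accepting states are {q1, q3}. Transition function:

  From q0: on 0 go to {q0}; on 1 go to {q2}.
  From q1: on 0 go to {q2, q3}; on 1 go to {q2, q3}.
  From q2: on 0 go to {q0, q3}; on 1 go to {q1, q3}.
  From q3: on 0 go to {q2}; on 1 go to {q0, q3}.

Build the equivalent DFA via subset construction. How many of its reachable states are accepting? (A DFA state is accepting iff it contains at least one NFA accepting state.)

7

Start state of the DFA: {q0}.
{q0} --0--> {q0}  [seen]
{q0} --1--> {q2}  [new]
{q2} --0--> {q0, q3}  [new]
{q2} --1--> {q1, q3}  [new]
{q0, q3} --0--> {q0, q2}  [new]
{q0, q3} --1--> {q0, q2, q3}  [new]
{q1, q3} --0--> {q2, q3}  [new]
{q1, q3} --1--> {q0, q2, q3}  [seen]
{q0, q2} --0--> {q0, q3}  [seen]
{q0, q2} --1--> {q1, q2, q3}  [new]
{q0, q2, q3} --0--> {q0, q2, q3}  [seen]
{q0, q2, q3} --1--> {q0, q1, q2, q3}  [new]
{q2, q3} --0--> {q0, q2, q3}  [seen]
{q2, q3} --1--> {q0, q1, q3}  [new]
{q1, q2, q3} --0--> {q0, q2, q3}  [seen]
{q1, q2, q3} --1--> {q0, q1, q2, q3}  [seen]
{q0, q1, q2, q3} --0--> {q0, q2, q3}  [seen]
{q0, q1, q2, q3} --1--> {q0, q1, q2, q3}  [seen]
{q0, q1, q3} --0--> {q0, q2, q3}  [seen]
{q0, q1, q3} --1--> {q0, q2, q3}  [seen]
Reachable DFA states: {q0}, {q2}, {q0, q3}, {q1, q3}, {q0, q2}, {q0, q2, q3}, {q2, q3}, {q1, q2, q3}, {q0, q1, q2, q3}, {q0, q1, q3}.
Accepting DFA states (contain an NFA accepting state): {q0, q3}, {q1, q3}, {q0, q2, q3}, {q2, q3}, {q1, q2, q3}, {q0, q1, q2, q3}, {q0, q1, q3}.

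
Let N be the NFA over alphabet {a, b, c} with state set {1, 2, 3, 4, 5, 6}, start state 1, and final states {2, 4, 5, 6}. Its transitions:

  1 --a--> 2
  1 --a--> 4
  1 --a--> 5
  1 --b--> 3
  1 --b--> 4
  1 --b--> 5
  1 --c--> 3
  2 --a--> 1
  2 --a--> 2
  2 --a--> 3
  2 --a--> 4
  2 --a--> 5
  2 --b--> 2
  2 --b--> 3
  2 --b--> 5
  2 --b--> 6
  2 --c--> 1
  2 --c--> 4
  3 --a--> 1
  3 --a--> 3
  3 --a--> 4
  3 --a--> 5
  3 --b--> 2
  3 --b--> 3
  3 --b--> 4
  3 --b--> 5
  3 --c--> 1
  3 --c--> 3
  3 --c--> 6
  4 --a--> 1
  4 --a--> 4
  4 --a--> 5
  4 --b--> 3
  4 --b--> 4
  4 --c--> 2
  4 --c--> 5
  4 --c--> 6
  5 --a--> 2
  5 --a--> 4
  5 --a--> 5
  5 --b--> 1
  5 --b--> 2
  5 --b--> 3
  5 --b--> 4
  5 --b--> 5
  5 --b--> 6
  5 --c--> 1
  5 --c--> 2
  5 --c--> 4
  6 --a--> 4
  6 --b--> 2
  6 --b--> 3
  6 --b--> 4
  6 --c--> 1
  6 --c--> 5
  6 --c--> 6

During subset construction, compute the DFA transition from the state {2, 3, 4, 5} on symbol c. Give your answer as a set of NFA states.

δ(2,c) = {1, 4}; δ(3,c) = {1, 3, 6}; δ(4,c) = {2, 5, 6}; δ(5,c) = {1, 2, 4}.
Union: {1, 2, 3, 4, 5, 6}.

{1, 2, 3, 4, 5, 6}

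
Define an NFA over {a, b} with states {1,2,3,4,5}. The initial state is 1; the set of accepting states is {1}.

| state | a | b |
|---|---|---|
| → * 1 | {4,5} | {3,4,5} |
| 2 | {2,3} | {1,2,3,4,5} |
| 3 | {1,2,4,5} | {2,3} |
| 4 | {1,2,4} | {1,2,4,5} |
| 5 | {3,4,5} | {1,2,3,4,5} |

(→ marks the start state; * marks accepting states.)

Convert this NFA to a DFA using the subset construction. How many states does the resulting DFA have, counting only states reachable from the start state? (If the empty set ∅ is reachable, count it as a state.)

4

Start state of the DFA: {1}.
{1} --a--> {4,5}  [new]
{1} --b--> {3,4,5}  [new]
{4,5} --a--> {1,2,3,4,5}  [new]
{4,5} --b--> {1,2,3,4,5}  [seen]
{3,4,5} --a--> {1,2,3,4,5}  [seen]
{3,4,5} --b--> {1,2,3,4,5}  [seen]
{1,2,3,4,5} --a--> {1,2,3,4,5}  [seen]
{1,2,3,4,5} --b--> {1,2,3,4,5}  [seen]
Reachable DFA states: {1}, {4,5}, {3,4,5}, {1,2,3,4,5}.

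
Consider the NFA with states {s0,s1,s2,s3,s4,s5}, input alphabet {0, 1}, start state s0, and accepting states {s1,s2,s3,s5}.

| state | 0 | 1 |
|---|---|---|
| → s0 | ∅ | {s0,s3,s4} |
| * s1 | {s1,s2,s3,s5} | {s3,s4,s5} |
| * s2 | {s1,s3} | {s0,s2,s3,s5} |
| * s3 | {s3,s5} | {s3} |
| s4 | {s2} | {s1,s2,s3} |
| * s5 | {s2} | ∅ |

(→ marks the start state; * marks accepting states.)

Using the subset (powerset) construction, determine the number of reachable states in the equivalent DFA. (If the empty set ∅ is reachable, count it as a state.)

9

Start state of the DFA: {s0}.
{s0} --0--> ∅  [new]
{s0} --1--> {s0,s3,s4}  [new]
∅ --0--> ∅  [seen]
∅ --1--> ∅  [seen]
{s0,s3,s4} --0--> {s2,s3,s5}  [new]
{s0,s3,s4} --1--> {s0,s1,s2,s3,s4}  [new]
{s2,s3,s5} --0--> {s1,s2,s3,s5}  [new]
{s2,s3,s5} --1--> {s0,s2,s3,s5}  [new]
{s0,s1,s2,s3,s4} --0--> {s1,s2,s3,s5}  [seen]
{s0,s1,s2,s3,s4} --1--> {s0,s1,s2,s3,s4,s5}  [new]
{s1,s2,s3,s5} --0--> {s1,s2,s3,s5}  [seen]
{s1,s2,s3,s5} --1--> {s0,s2,s3,s4,s5}  [new]
{s0,s2,s3,s5} --0--> {s1,s2,s3,s5}  [seen]
{s0,s2,s3,s5} --1--> {s0,s2,s3,s4,s5}  [seen]
{s0,s1,s2,s3,s4,s5} --0--> {s1,s2,s3,s5}  [seen]
{s0,s1,s2,s3,s4,s5} --1--> {s0,s1,s2,s3,s4,s5}  [seen]
{s0,s2,s3,s4,s5} --0--> {s1,s2,s3,s5}  [seen]
{s0,s2,s3,s4,s5} --1--> {s0,s1,s2,s3,s4,s5}  [seen]
Reachable DFA states: {s0}, ∅, {s0,s3,s4}, {s2,s3,s5}, {s0,s1,s2,s3,s4}, {s1,s2,s3,s5}, {s0,s2,s3,s5}, {s0,s1,s2,s3,s4,s5}, {s0,s2,s3,s4,s5}.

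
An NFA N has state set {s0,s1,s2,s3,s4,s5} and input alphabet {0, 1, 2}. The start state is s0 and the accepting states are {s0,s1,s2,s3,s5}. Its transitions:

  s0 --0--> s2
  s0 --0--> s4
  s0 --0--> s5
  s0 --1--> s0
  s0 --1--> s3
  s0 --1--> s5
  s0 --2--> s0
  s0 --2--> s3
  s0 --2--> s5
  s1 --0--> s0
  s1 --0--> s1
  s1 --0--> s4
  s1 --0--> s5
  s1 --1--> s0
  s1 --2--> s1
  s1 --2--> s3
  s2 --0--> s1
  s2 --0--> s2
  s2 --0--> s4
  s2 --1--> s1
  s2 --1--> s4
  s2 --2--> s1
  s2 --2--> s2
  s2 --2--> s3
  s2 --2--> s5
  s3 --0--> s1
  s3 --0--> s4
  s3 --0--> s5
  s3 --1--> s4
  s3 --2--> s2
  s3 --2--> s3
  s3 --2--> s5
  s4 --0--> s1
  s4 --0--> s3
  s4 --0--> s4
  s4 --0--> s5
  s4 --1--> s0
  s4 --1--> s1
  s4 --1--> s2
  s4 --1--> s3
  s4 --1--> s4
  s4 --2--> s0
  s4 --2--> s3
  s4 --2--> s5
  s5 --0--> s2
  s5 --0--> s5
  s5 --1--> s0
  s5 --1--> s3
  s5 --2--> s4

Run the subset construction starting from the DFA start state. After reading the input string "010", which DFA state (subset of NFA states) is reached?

{s0,s1,s2,s3,s4,s5}

Start: {s0}.
δ(s0,0) = {s2,s4,s5}.
Union: {s2,s4,s5}.
After 0: {s2,s4,s5}.
δ(s2,1) = {s1,s4}; δ(s4,1) = {s0,s1,s2,s3,s4}; δ(s5,1) = {s0,s3}.
Union: {s0,s1,s2,s3,s4}.
After 1: {s0,s1,s2,s3,s4}.
δ(s0,0) = {s2,s4,s5}; δ(s1,0) = {s0,s1,s4,s5}; δ(s2,0) = {s1,s2,s4}; δ(s3,0) = {s1,s4,s5}; δ(s4,0) = {s1,s3,s4,s5}.
Union: {s0,s1,s2,s3,s4,s5}.
After 0: {s0,s1,s2,s3,s4,s5}.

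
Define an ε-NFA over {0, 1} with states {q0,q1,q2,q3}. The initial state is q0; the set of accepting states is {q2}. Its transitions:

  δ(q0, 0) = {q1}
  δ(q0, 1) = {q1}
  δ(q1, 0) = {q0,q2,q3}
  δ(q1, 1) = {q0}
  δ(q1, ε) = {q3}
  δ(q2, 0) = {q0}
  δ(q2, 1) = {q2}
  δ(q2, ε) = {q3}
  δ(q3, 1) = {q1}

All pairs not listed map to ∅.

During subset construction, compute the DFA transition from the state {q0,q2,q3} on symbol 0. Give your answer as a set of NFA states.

{q0,q1,q3}

δ(q0,0) = {q1}; δ(q2,0) = {q0}; δ(q3,0) = ∅.
Union: {q0,q1}.
ε-closure gives {q0,q1,q3}.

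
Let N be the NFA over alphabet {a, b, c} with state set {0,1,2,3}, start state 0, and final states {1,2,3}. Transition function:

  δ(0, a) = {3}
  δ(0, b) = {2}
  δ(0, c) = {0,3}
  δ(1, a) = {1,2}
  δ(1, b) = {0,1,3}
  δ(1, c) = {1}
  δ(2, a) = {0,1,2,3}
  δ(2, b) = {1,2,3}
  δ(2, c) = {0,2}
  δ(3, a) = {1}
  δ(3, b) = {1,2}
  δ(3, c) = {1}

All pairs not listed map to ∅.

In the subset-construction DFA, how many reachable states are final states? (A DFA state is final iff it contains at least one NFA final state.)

12

Start state of the DFA: {0}.
{0} --a--> {3}  [new]
{0} --b--> {2}  [new]
{0} --c--> {0,3}  [new]
{3} --a--> {1}  [new]
{3} --b--> {1,2}  [new]
{3} --c--> {1}  [seen]
{2} --a--> {0,1,2,3}  [new]
{2} --b--> {1,2,3}  [new]
{2} --c--> {0,2}  [new]
{0,3} --a--> {1,3}  [new]
{0,3} --b--> {1,2}  [seen]
{0,3} --c--> {0,1,3}  [new]
{1} --a--> {1,2}  [seen]
{1} --b--> {0,1,3}  [seen]
{1} --c--> {1}  [seen]
{1,2} --a--> {0,1,2,3}  [seen]
{1,2} --b--> {0,1,2,3}  [seen]
{1,2} --c--> {0,1,2}  [new]
{0,1,2,3} --a--> {0,1,2,3}  [seen]
{0,1,2,3} --b--> {0,1,2,3}  [seen]
{0,1,2,3} --c--> {0,1,2,3}  [seen]
{1,2,3} --a--> {0,1,2,3}  [seen]
{1,2,3} --b--> {0,1,2,3}  [seen]
{1,2,3} --c--> {0,1,2}  [seen]
{0,2} --a--> {0,1,2,3}  [seen]
{0,2} --b--> {1,2,3}  [seen]
{0,2} --c--> {0,2,3}  [new]
{1,3} --a--> {1,2}  [seen]
{1,3} --b--> {0,1,2,3}  [seen]
{1,3} --c--> {1}  [seen]
{0,1,3} --a--> {1,2,3}  [seen]
{0,1,3} --b--> {0,1,2,3}  [seen]
{0,1,3} --c--> {0,1,3}  [seen]
{0,1,2} --a--> {0,1,2,3}  [seen]
{0,1,2} --b--> {0,1,2,3}  [seen]
{0,1,2} --c--> {0,1,2,3}  [seen]
{0,2,3} --a--> {0,1,2,3}  [seen]
{0,2,3} --b--> {1,2,3}  [seen]
{0,2,3} --c--> {0,1,2,3}  [seen]
Reachable DFA states: {0}, {3}, {2}, {0,3}, {1}, {1,2}, {0,1,2,3}, {1,2,3}, {0,2}, {1,3}, {0,1,3}, {0,1,2}, {0,2,3}.
Accepting DFA states (contain an NFA accepting state): {3}, {2}, {0,3}, {1}, {1,2}, {0,1,2,3}, {1,2,3}, {0,2}, {1,3}, {0,1,3}, {0,1,2}, {0,2,3}.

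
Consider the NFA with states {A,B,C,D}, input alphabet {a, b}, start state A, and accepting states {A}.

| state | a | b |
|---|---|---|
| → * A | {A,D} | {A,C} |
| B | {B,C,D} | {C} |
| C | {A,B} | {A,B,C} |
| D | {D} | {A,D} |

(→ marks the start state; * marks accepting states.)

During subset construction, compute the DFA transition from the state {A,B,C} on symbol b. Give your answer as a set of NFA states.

{A,B,C}

δ(A,b) = {A,C}; δ(B,b) = {C}; δ(C,b) = {A,B,C}.
Union: {A,B,C}.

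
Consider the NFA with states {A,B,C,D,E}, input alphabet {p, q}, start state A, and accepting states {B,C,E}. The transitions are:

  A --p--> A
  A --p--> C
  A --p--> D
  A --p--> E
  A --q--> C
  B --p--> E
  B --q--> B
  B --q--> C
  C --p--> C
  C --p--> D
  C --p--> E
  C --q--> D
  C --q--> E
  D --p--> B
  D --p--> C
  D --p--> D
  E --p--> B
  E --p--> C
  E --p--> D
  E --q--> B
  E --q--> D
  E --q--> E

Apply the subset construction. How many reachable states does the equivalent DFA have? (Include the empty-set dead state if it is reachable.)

Start state of the DFA: {A}.
{A} --p--> {A,C,D,E}  [new]
{A} --q--> {C}  [new]
{A,C,D,E} --p--> {A,B,C,D,E}  [new]
{A,C,D,E} --q--> {B,C,D,E}  [new]
{C} --p--> {C,D,E}  [new]
{C} --q--> {D,E}  [new]
{A,B,C,D,E} --p--> {A,B,C,D,E}  [seen]
{A,B,C,D,E} --q--> {B,C,D,E}  [seen]
{B,C,D,E} --p--> {B,C,D,E}  [seen]
{B,C,D,E} --q--> {B,C,D,E}  [seen]
{C,D,E} --p--> {B,C,D,E}  [seen]
{C,D,E} --q--> {B,D,E}  [new]
{D,E} --p--> {B,C,D}  [new]
{D,E} --q--> {B,D,E}  [seen]
{B,D,E} --p--> {B,C,D,E}  [seen]
{B,D,E} --q--> {B,C,D,E}  [seen]
{B,C,D} --p--> {B,C,D,E}  [seen]
{B,C,D} --q--> {B,C,D,E}  [seen]
Reachable DFA states: {A}, {A,C,D,E}, {C}, {A,B,C,D,E}, {B,C,D,E}, {C,D,E}, {D,E}, {B,D,E}, {B,C,D}.

9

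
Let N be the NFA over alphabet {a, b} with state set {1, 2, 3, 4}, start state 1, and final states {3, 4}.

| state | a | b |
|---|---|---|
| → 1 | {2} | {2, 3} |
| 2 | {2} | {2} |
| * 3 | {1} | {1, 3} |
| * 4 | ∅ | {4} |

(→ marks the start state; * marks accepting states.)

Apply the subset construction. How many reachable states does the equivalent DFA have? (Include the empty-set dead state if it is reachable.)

5

Start state of the DFA: {1}.
{1} --a--> {2}  [new]
{1} --b--> {2, 3}  [new]
{2} --a--> {2}  [seen]
{2} --b--> {2}  [seen]
{2, 3} --a--> {1, 2}  [new]
{2, 3} --b--> {1, 2, 3}  [new]
{1, 2} --a--> {2}  [seen]
{1, 2} --b--> {2, 3}  [seen]
{1, 2, 3} --a--> {1, 2}  [seen]
{1, 2, 3} --b--> {1, 2, 3}  [seen]
Reachable DFA states: {1}, {2}, {2, 3}, {1, 2}, {1, 2, 3}.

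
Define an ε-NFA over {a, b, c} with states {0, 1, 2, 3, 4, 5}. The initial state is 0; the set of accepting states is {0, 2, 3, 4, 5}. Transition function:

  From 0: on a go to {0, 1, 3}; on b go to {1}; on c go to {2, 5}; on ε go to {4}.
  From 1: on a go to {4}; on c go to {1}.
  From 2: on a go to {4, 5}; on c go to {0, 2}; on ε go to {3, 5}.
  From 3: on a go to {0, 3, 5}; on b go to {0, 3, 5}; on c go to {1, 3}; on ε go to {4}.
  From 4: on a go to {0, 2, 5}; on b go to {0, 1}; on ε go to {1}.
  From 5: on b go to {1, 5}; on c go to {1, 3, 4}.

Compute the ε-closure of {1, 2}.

Begin with {1, 2}.
2 →ε {3, 5}; add 3, 5.
3 →ε {4}; add 4.
ε-closure = {1, 2, 3, 4, 5}.

{1, 2, 3, 4, 5}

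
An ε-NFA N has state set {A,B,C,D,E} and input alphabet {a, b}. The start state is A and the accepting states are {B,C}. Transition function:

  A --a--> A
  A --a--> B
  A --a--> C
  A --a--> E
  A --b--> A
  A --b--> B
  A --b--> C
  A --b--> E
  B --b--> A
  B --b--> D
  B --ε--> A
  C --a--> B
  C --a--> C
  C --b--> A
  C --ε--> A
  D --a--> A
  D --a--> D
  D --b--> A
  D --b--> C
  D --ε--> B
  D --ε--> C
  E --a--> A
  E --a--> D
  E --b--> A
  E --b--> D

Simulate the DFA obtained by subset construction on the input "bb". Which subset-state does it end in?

{A,B,C,D,E}

Start: {A}.
δ(A,b) = {A,B,C,E}.
Union: {A,B,C,E}.
After b: {A,B,C,E}.
δ(A,b) = {A,B,C,E}; δ(B,b) = {A,D}; δ(C,b) = {A}; δ(E,b) = {A,D}.
Union: {A,B,C,D,E}.
After b: {A,B,C,D,E}.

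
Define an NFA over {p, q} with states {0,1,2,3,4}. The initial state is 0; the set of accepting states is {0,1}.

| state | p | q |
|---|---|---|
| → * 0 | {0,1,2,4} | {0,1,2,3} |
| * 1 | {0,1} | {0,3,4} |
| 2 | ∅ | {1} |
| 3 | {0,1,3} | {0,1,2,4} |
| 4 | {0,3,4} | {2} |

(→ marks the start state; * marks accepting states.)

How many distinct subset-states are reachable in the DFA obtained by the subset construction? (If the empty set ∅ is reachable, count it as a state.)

Start state of the DFA: {0}.
{0} --p--> {0,1,2,4}  [new]
{0} --q--> {0,1,2,3}  [new]
{0,1,2,4} --p--> {0,1,2,3,4}  [new]
{0,1,2,4} --q--> {0,1,2,3,4}  [seen]
{0,1,2,3} --p--> {0,1,2,3,4}  [seen]
{0,1,2,3} --q--> {0,1,2,3,4}  [seen]
{0,1,2,3,4} --p--> {0,1,2,3,4}  [seen]
{0,1,2,3,4} --q--> {0,1,2,3,4}  [seen]
Reachable DFA states: {0}, {0,1,2,4}, {0,1,2,3}, {0,1,2,3,4}.

4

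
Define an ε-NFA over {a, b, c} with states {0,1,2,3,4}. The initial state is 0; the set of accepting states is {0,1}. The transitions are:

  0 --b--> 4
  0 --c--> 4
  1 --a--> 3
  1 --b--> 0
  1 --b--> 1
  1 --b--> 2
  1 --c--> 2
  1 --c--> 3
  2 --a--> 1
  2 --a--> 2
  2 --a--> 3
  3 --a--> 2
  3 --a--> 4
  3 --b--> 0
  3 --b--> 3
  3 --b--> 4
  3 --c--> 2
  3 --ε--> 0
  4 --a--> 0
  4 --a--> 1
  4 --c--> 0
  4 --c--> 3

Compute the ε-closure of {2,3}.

{0,2,3}

Begin with {2,3}.
3 →ε {0}; add 0.
ε-closure = {0,2,3}.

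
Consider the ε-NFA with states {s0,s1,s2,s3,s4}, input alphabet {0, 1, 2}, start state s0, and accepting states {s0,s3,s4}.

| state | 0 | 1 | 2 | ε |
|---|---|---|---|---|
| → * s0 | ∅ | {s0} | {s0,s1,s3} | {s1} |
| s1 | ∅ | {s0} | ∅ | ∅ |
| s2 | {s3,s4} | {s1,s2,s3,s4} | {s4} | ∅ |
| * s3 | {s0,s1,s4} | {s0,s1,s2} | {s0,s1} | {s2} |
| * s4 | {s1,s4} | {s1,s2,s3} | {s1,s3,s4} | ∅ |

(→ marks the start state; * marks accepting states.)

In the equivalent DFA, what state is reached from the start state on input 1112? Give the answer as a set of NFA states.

Start: {s0,s1}.
δ(s0,1) = {s0}; δ(s1,1) = {s0}.
Union: {s0}.
ε-closure gives {s0,s1}.
After 1: {s0,s1}.
δ(s0,1) = {s0}; δ(s1,1) = {s0}.
Union: {s0}.
ε-closure gives {s0,s1}.
After 1: {s0,s1}.
δ(s0,1) = {s0}; δ(s1,1) = {s0}.
Union: {s0}.
ε-closure gives {s0,s1}.
After 1: {s0,s1}.
δ(s0,2) = {s0,s1,s3}; δ(s1,2) = ∅.
Union: {s0,s1,s3}.
ε-closure gives {s0,s1,s2,s3}.
After 2: {s0,s1,s2,s3}.

{s0,s1,s2,s3}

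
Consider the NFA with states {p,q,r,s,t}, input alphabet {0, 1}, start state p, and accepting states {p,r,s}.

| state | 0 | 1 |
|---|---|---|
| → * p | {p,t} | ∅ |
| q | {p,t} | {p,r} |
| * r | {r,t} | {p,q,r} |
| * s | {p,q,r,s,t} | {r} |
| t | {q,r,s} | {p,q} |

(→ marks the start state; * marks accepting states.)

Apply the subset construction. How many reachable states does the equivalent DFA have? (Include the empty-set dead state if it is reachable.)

Start state of the DFA: {p}.
{p} --0--> {p,t}  [new]
{p} --1--> ∅  [new]
{p,t} --0--> {p,q,r,s,t}  [new]
{p,t} --1--> {p,q}  [new]
∅ --0--> ∅  [seen]
∅ --1--> ∅  [seen]
{p,q,r,s,t} --0--> {p,q,r,s,t}  [seen]
{p,q,r,s,t} --1--> {p,q,r}  [new]
{p,q} --0--> {p,t}  [seen]
{p,q} --1--> {p,r}  [new]
{p,q,r} --0--> {p,r,t}  [new]
{p,q,r} --1--> {p,q,r}  [seen]
{p,r} --0--> {p,r,t}  [seen]
{p,r} --1--> {p,q,r}  [seen]
{p,r,t} --0--> {p,q,r,s,t}  [seen]
{p,r,t} --1--> {p,q,r}  [seen]
Reachable DFA states: {p}, {p,t}, ∅, {p,q,r,s,t}, {p,q}, {p,q,r}, {p,r}, {p,r,t}.

8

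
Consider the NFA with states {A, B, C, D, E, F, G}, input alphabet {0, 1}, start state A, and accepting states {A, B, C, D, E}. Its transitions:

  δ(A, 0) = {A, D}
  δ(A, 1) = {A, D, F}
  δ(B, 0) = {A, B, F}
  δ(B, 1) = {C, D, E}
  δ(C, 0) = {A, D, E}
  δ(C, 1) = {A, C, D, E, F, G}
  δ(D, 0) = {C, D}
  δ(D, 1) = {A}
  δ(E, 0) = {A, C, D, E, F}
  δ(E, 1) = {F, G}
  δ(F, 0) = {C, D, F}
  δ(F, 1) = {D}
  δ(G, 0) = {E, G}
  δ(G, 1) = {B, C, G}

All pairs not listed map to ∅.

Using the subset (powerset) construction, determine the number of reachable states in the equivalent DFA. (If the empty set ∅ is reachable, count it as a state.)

Start state of the DFA: {A}.
{A} --0--> {A, D}  [new]
{A} --1--> {A, D, F}  [new]
{A, D} --0--> {A, C, D}  [new]
{A, D} --1--> {A, D, F}  [seen]
{A, D, F} --0--> {A, C, D, F}  [new]
{A, D, F} --1--> {A, D, F}  [seen]
{A, C, D} --0--> {A, C, D, E}  [new]
{A, C, D} --1--> {A, C, D, E, F, G}  [new]
{A, C, D, F} --0--> {A, C, D, E, F}  [new]
{A, C, D, F} --1--> {A, C, D, E, F, G}  [seen]
{A, C, D, E} --0--> {A, C, D, E, F}  [seen]
{A, C, D, E} --1--> {A, C, D, E, F, G}  [seen]
{A, C, D, E, F, G} --0--> {A, C, D, E, F, G}  [seen]
{A, C, D, E, F, G} --1--> {A, B, C, D, E, F, G}  [new]
{A, C, D, E, F} --0--> {A, C, D, E, F}  [seen]
{A, C, D, E, F} --1--> {A, C, D, E, F, G}  [seen]
{A, B, C, D, E, F, G} --0--> {A, B, C, D, E, F, G}  [seen]
{A, B, C, D, E, F, G} --1--> {A, B, C, D, E, F, G}  [seen]
Reachable DFA states: {A}, {A, D}, {A, D, F}, {A, C, D}, {A, C, D, F}, {A, C, D, E}, {A, C, D, E, F, G}, {A, C, D, E, F}, {A, B, C, D, E, F, G}.

9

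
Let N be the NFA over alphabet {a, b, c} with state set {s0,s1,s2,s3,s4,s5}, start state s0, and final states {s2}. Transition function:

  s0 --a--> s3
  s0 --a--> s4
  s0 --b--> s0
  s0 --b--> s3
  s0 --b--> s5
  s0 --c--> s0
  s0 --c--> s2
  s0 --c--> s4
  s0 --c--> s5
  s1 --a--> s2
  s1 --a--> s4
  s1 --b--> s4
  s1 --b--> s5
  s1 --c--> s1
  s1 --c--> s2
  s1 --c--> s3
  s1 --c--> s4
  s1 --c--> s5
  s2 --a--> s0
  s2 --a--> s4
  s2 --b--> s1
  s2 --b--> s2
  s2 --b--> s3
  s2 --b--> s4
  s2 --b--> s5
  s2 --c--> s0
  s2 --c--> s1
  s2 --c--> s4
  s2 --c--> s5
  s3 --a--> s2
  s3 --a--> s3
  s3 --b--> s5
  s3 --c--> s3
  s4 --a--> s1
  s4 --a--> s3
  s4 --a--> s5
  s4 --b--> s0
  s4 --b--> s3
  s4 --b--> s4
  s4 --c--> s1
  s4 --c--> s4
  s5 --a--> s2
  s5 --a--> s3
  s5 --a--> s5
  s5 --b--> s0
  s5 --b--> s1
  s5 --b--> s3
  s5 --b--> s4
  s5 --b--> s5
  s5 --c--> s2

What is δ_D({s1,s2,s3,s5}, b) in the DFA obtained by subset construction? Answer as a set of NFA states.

δ(s1,b) = {s4,s5}; δ(s2,b) = {s1,s2,s3,s4,s5}; δ(s3,b) = {s5}; δ(s5,b) = {s0,s1,s3,s4,s5}.
Union: {s0,s1,s2,s3,s4,s5}.

{s0,s1,s2,s3,s4,s5}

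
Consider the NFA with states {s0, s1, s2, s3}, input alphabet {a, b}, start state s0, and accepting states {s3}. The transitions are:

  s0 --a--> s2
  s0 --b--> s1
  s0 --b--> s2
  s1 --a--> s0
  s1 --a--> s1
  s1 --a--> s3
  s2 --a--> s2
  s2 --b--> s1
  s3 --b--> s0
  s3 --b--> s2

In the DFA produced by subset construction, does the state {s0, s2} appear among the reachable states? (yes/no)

no

Start state of the DFA: {s0}.
{s0} --a--> {s2}  [new]
{s0} --b--> {s1, s2}  [new]
{s2} --a--> {s2}  [seen]
{s2} --b--> {s1}  [new]
{s1, s2} --a--> {s0, s1, s2, s3}  [new]
{s1, s2} --b--> {s1}  [seen]
{s1} --a--> {s0, s1, s3}  [new]
{s1} --b--> ∅  [new]
{s0, s1, s2, s3} --a--> {s0, s1, s2, s3}  [seen]
{s0, s1, s2, s3} --b--> {s0, s1, s2}  [new]
{s0, s1, s3} --a--> {s0, s1, s2, s3}  [seen]
{s0, s1, s3} --b--> {s0, s1, s2}  [seen]
∅ --a--> ∅  [seen]
∅ --b--> ∅  [seen]
{s0, s1, s2} --a--> {s0, s1, s2, s3}  [seen]
{s0, s1, s2} --b--> {s1, s2}  [seen]
Reachable DFA states: {s0}, {s2}, {s1, s2}, {s1}, {s0, s1, s2, s3}, {s0, s1, s3}, ∅, {s0, s1, s2}.
{s0, s2} is not among them.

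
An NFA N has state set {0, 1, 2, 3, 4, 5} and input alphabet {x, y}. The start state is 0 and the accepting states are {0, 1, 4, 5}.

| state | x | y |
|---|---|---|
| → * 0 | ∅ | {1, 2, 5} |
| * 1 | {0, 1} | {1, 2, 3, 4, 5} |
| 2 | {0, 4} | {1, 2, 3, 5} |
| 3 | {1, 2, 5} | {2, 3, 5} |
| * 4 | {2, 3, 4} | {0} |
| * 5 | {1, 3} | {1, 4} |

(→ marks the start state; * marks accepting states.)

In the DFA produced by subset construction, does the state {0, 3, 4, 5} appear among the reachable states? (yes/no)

Start state of the DFA: {0}.
{0} --x--> ∅  [new]
{0} --y--> {1, 2, 5}  [new]
∅ --x--> ∅  [seen]
∅ --y--> ∅  [seen]
{1, 2, 5} --x--> {0, 1, 3, 4}  [new]
{1, 2, 5} --y--> {1, 2, 3, 4, 5}  [new]
{0, 1, 3, 4} --x--> {0, 1, 2, 3, 4, 5}  [new]
{0, 1, 3, 4} --y--> {0, 1, 2, 3, 4, 5}  [seen]
{1, 2, 3, 4, 5} --x--> {0, 1, 2, 3, 4, 5}  [seen]
{1, 2, 3, 4, 5} --y--> {0, 1, 2, 3, 4, 5}  [seen]
{0, 1, 2, 3, 4, 5} --x--> {0, 1, 2, 3, 4, 5}  [seen]
{0, 1, 2, 3, 4, 5} --y--> {0, 1, 2, 3, 4, 5}  [seen]
Reachable DFA states: {0}, ∅, {1, 2, 5}, {0, 1, 3, 4}, {1, 2, 3, 4, 5}, {0, 1, 2, 3, 4, 5}.
{0, 3, 4, 5} is not among them.

no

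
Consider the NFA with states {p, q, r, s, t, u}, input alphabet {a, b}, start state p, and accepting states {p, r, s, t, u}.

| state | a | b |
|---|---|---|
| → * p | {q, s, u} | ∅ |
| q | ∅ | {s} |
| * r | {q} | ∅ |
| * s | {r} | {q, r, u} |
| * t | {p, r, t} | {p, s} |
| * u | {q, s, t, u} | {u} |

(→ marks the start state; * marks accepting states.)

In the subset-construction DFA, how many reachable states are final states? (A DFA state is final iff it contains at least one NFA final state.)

Start state of the DFA: {p}.
{p} --a--> {q, s, u}  [new]
{p} --b--> ∅  [new]
{q, s, u} --a--> {q, r, s, t, u}  [new]
{q, s, u} --b--> {q, r, s, u}  [new]
∅ --a--> ∅  [seen]
∅ --b--> ∅  [seen]
{q, r, s, t, u} --a--> {p, q, r, s, t, u}  [new]
{q, r, s, t, u} --b--> {p, q, r, s, u}  [new]
{q, r, s, u} --a--> {q, r, s, t, u}  [seen]
{q, r, s, u} --b--> {q, r, s, u}  [seen]
{p, q, r, s, t, u} --a--> {p, q, r, s, t, u}  [seen]
{p, q, r, s, t, u} --b--> {p, q, r, s, u}  [seen]
{p, q, r, s, u} --a--> {q, r, s, t, u}  [seen]
{p, q, r, s, u} --b--> {q, r, s, u}  [seen]
Reachable DFA states: {p}, {q, s, u}, ∅, {q, r, s, t, u}, {q, r, s, u}, {p, q, r, s, t, u}, {p, q, r, s, u}.
Accepting DFA states (contain an NFA accepting state): {p}, {q, s, u}, {q, r, s, t, u}, {q, r, s, u}, {p, q, r, s, t, u}, {p, q, r, s, u}.

6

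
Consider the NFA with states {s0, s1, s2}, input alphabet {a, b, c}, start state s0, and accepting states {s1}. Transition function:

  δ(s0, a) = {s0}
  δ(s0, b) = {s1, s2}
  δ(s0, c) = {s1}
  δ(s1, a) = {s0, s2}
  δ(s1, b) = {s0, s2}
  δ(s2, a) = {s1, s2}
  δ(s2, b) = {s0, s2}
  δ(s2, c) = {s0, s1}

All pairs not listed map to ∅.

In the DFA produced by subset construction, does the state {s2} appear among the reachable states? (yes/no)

no

Start state of the DFA: {s0}.
{s0} --a--> {s0}  [seen]
{s0} --b--> {s1, s2}  [new]
{s0} --c--> {s1}  [new]
{s1, s2} --a--> {s0, s1, s2}  [new]
{s1, s2} --b--> {s0, s2}  [new]
{s1, s2} --c--> {s0, s1}  [new]
{s1} --a--> {s0, s2}  [seen]
{s1} --b--> {s0, s2}  [seen]
{s1} --c--> ∅  [new]
{s0, s1, s2} --a--> {s0, s1, s2}  [seen]
{s0, s1, s2} --b--> {s0, s1, s2}  [seen]
{s0, s1, s2} --c--> {s0, s1}  [seen]
{s0, s2} --a--> {s0, s1, s2}  [seen]
{s0, s2} --b--> {s0, s1, s2}  [seen]
{s0, s2} --c--> {s0, s1}  [seen]
{s0, s1} --a--> {s0, s2}  [seen]
{s0, s1} --b--> {s0, s1, s2}  [seen]
{s0, s1} --c--> {s1}  [seen]
∅ --a--> ∅  [seen]
∅ --b--> ∅  [seen]
∅ --c--> ∅  [seen]
Reachable DFA states: {s0}, {s1, s2}, {s1}, {s0, s1, s2}, {s0, s2}, {s0, s1}, ∅.
{s2} is not among them.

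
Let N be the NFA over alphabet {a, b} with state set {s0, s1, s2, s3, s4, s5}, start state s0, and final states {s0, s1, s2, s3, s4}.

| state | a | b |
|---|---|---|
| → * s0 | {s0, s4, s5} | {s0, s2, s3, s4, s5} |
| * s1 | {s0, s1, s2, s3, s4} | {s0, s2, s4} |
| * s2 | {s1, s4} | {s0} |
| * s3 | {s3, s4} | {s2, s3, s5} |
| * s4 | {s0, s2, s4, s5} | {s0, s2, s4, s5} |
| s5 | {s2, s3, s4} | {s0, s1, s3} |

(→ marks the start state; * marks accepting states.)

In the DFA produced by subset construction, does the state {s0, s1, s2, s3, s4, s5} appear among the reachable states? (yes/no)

Start state of the DFA: {s0}.
{s0} --a--> {s0, s4, s5}  [new]
{s0} --b--> {s0, s2, s3, s4, s5}  [new]
{s0, s4, s5} --a--> {s0, s2, s3, s4, s5}  [seen]
{s0, s4, s5} --b--> {s0, s1, s2, s3, s4, s5}  [new]
{s0, s2, s3, s4, s5} --a--> {s0, s1, s2, s3, s4, s5}  [seen]
{s0, s2, s3, s4, s5} --b--> {s0, s1, s2, s3, s4, s5}  [seen]
{s0, s1, s2, s3, s4, s5} --a--> {s0, s1, s2, s3, s4, s5}  [seen]
{s0, s1, s2, s3, s4, s5} --b--> {s0, s1, s2, s3, s4, s5}  [seen]
Reachable DFA states: {s0}, {s0, s4, s5}, {s0, s2, s3, s4, s5}, {s0, s1, s2, s3, s4, s5}.
{s0, s1, s2, s3, s4, s5} is among them.

yes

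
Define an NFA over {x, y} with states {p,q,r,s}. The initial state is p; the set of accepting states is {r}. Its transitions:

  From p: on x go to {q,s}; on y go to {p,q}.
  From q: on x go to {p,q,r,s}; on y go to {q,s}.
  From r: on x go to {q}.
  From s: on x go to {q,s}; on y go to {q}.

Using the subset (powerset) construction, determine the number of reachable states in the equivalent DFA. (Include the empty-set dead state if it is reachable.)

Start state of the DFA: {p}.
{p} --x--> {q,s}  [new]
{p} --y--> {p,q}  [new]
{q,s} --x--> {p,q,r,s}  [new]
{q,s} --y--> {q,s}  [seen]
{p,q} --x--> {p,q,r,s}  [seen]
{p,q} --y--> {p,q,s}  [new]
{p,q,r,s} --x--> {p,q,r,s}  [seen]
{p,q,r,s} --y--> {p,q,s}  [seen]
{p,q,s} --x--> {p,q,r,s}  [seen]
{p,q,s} --y--> {p,q,s}  [seen]
Reachable DFA states: {p}, {q,s}, {p,q}, {p,q,r,s}, {p,q,s}.

5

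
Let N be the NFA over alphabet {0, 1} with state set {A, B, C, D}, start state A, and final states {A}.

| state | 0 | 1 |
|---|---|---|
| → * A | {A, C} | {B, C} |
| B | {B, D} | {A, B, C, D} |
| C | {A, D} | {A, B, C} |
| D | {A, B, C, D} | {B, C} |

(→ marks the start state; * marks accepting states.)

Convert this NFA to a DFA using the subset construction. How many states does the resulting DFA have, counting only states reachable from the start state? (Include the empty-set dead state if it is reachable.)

7

Start state of the DFA: {A}.
{A} --0--> {A, C}  [new]
{A} --1--> {B, C}  [new]
{A, C} --0--> {A, C, D}  [new]
{A, C} --1--> {A, B, C}  [new]
{B, C} --0--> {A, B, D}  [new]
{B, C} --1--> {A, B, C, D}  [new]
{A, C, D} --0--> {A, B, C, D}  [seen]
{A, C, D} --1--> {A, B, C}  [seen]
{A, B, C} --0--> {A, B, C, D}  [seen]
{A, B, C} --1--> {A, B, C, D}  [seen]
{A, B, D} --0--> {A, B, C, D}  [seen]
{A, B, D} --1--> {A, B, C, D}  [seen]
{A, B, C, D} --0--> {A, B, C, D}  [seen]
{A, B, C, D} --1--> {A, B, C, D}  [seen]
Reachable DFA states: {A}, {A, C}, {B, C}, {A, C, D}, {A, B, C}, {A, B, D}, {A, B, C, D}.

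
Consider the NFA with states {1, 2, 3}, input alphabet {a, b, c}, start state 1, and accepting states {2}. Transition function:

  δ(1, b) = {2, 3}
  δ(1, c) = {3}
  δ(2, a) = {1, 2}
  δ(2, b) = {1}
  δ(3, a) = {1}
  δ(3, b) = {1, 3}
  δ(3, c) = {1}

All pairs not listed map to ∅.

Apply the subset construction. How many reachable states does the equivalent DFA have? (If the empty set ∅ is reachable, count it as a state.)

Start state of the DFA: {1}.
{1} --a--> ∅  [new]
{1} --b--> {2, 3}  [new]
{1} --c--> {3}  [new]
∅ --a--> ∅  [seen]
∅ --b--> ∅  [seen]
∅ --c--> ∅  [seen]
{2, 3} --a--> {1, 2}  [new]
{2, 3} --b--> {1, 3}  [new]
{2, 3} --c--> {1}  [seen]
{3} --a--> {1}  [seen]
{3} --b--> {1, 3}  [seen]
{3} --c--> {1}  [seen]
{1, 2} --a--> {1, 2}  [seen]
{1, 2} --b--> {1, 2, 3}  [new]
{1, 2} --c--> {3}  [seen]
{1, 3} --a--> {1}  [seen]
{1, 3} --b--> {1, 2, 3}  [seen]
{1, 3} --c--> {1, 3}  [seen]
{1, 2, 3} --a--> {1, 2}  [seen]
{1, 2, 3} --b--> {1, 2, 3}  [seen]
{1, 2, 3} --c--> {1, 3}  [seen]
Reachable DFA states: {1}, ∅, {2, 3}, {3}, {1, 2}, {1, 3}, {1, 2, 3}.

7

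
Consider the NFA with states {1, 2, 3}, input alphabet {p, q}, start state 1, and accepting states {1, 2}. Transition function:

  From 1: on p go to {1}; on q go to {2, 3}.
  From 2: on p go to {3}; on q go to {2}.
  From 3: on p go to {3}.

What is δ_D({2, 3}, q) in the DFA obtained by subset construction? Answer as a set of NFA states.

δ(2,q) = {2}; δ(3,q) = ∅.
Union: {2}.

{2}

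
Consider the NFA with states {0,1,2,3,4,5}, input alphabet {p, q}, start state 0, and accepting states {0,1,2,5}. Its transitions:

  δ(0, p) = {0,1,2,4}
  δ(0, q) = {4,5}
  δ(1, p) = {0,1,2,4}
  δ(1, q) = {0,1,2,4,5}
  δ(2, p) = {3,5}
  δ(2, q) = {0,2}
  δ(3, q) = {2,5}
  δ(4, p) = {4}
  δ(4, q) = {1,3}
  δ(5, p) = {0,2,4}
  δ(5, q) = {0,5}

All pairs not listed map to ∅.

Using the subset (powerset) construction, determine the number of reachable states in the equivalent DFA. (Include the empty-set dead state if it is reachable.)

7

Start state of the DFA: {0}.
{0} --p--> {0,1,2,4}  [new]
{0} --q--> {4,5}  [new]
{0,1,2,4} --p--> {0,1,2,3,4,5}  [new]
{0,1,2,4} --q--> {0,1,2,3,4,5}  [seen]
{4,5} --p--> {0,2,4}  [new]
{4,5} --q--> {0,1,3,5}  [new]
{0,1,2,3,4,5} --p--> {0,1,2,3,4,5}  [seen]
{0,1,2,3,4,5} --q--> {0,1,2,3,4,5}  [seen]
{0,2,4} --p--> {0,1,2,3,4,5}  [seen]
{0,2,4} --q--> {0,1,2,3,4,5}  [seen]
{0,1,3,5} --p--> {0,1,2,4}  [seen]
{0,1,3,5} --q--> {0,1,2,4,5}  [new]
{0,1,2,4,5} --p--> {0,1,2,3,4,5}  [seen]
{0,1,2,4,5} --q--> {0,1,2,3,4,5}  [seen]
Reachable DFA states: {0}, {0,1,2,4}, {4,5}, {0,1,2,3,4,5}, {0,2,4}, {0,1,3,5}, {0,1,2,4,5}.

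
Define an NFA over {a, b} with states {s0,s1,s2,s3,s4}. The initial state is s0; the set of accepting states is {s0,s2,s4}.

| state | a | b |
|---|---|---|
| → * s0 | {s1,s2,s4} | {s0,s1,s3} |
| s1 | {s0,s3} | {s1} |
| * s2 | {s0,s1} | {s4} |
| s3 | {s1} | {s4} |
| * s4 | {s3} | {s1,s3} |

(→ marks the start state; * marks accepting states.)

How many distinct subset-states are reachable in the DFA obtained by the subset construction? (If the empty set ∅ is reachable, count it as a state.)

6

Start state of the DFA: {s0}.
{s0} --a--> {s1,s2,s4}  [new]
{s0} --b--> {s0,s1,s3}  [new]
{s1,s2,s4} --a--> {s0,s1,s3}  [seen]
{s1,s2,s4} --b--> {s1,s3,s4}  [new]
{s0,s1,s3} --a--> {s0,s1,s2,s3,s4}  [new]
{s0,s1,s3} --b--> {s0,s1,s3,s4}  [new]
{s1,s3,s4} --a--> {s0,s1,s3}  [seen]
{s1,s3,s4} --b--> {s1,s3,s4}  [seen]
{s0,s1,s2,s3,s4} --a--> {s0,s1,s2,s3,s4}  [seen]
{s0,s1,s2,s3,s4} --b--> {s0,s1,s3,s4}  [seen]
{s0,s1,s3,s4} --a--> {s0,s1,s2,s3,s4}  [seen]
{s0,s1,s3,s4} --b--> {s0,s1,s3,s4}  [seen]
Reachable DFA states: {s0}, {s1,s2,s4}, {s0,s1,s3}, {s1,s3,s4}, {s0,s1,s2,s3,s4}, {s0,s1,s3,s4}.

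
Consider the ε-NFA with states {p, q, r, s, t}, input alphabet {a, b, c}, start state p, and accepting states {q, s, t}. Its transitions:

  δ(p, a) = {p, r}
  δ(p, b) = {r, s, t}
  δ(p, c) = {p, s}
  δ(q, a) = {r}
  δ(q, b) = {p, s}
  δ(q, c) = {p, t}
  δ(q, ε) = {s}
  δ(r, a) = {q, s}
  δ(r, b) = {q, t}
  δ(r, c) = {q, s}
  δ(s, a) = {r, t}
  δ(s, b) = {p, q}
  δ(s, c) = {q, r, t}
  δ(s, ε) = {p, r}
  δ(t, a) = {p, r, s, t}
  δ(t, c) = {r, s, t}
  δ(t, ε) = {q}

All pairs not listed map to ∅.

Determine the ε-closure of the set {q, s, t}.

{p, q, r, s, t}

Begin with {q, s, t}.
s →ε {p, r}; add p, r.
ε-closure = {p, q, r, s, t}.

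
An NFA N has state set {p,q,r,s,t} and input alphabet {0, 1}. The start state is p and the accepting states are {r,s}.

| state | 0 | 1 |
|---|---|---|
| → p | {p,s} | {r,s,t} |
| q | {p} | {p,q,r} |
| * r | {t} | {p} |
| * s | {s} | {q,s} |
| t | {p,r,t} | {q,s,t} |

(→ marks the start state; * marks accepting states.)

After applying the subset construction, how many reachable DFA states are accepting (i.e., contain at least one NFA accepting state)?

Start state of the DFA: {p}.
{p} --0--> {p,s}  [new]
{p} --1--> {r,s,t}  [new]
{p,s} --0--> {p,s}  [seen]
{p,s} --1--> {q,r,s,t}  [new]
{r,s,t} --0--> {p,r,s,t}  [new]
{r,s,t} --1--> {p,q,s,t}  [new]
{q,r,s,t} --0--> {p,r,s,t}  [seen]
{q,r,s,t} --1--> {p,q,r,s,t}  [new]
{p,r,s,t} --0--> {p,r,s,t}  [seen]
{p,r,s,t} --1--> {p,q,r,s,t}  [seen]
{p,q,s,t} --0--> {p,r,s,t}  [seen]
{p,q,s,t} --1--> {p,q,r,s,t}  [seen]
{p,q,r,s,t} --0--> {p,r,s,t}  [seen]
{p,q,r,s,t} --1--> {p,q,r,s,t}  [seen]
Reachable DFA states: {p}, {p,s}, {r,s,t}, {q,r,s,t}, {p,r,s,t}, {p,q,s,t}, {p,q,r,s,t}.
Accepting DFA states (contain an NFA accepting state): {p,s}, {r,s,t}, {q,r,s,t}, {p,r,s,t}, {p,q,s,t}, {p,q,r,s,t}.

6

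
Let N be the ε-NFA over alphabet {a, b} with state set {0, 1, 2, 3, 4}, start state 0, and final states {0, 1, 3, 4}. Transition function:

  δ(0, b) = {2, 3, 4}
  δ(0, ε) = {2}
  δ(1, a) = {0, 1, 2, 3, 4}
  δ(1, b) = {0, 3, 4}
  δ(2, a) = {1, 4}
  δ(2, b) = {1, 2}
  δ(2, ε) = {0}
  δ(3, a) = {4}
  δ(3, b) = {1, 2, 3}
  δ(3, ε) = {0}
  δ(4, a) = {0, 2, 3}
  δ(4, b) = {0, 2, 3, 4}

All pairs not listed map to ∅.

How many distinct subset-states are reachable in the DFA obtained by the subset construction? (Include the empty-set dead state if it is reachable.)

4

Start state of the DFA: {0, 2} (ε-closure of the NFA start).
{0, 2} --a--> {1, 4}  [new]
{0, 2} --b--> {0, 1, 2, 3, 4}  [new]
{1, 4} --a--> {0, 1, 2, 3, 4}  [seen]
{1, 4} --b--> {0, 2, 3, 4}  [new]
{0, 1, 2, 3, 4} --a--> {0, 1, 2, 3, 4}  [seen]
{0, 1, 2, 3, 4} --b--> {0, 1, 2, 3, 4}  [seen]
{0, 2, 3, 4} --a--> {0, 1, 2, 3, 4}  [seen]
{0, 2, 3, 4} --b--> {0, 1, 2, 3, 4}  [seen]
Reachable DFA states: {0, 2}, {1, 4}, {0, 1, 2, 3, 4}, {0, 2, 3, 4}.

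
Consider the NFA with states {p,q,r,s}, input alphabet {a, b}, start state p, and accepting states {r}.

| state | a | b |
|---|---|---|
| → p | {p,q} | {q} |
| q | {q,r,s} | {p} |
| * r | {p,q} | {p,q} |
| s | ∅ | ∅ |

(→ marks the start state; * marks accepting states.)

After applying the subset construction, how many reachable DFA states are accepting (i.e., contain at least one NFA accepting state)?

2

Start state of the DFA: {p}.
{p} --a--> {p,q}  [new]
{p} --b--> {q}  [new]
{p,q} --a--> {p,q,r,s}  [new]
{p,q} --b--> {p,q}  [seen]
{q} --a--> {q,r,s}  [new]
{q} --b--> {p}  [seen]
{p,q,r,s} --a--> {p,q,r,s}  [seen]
{p,q,r,s} --b--> {p,q}  [seen]
{q,r,s} --a--> {p,q,r,s}  [seen]
{q,r,s} --b--> {p,q}  [seen]
Reachable DFA states: {p}, {p,q}, {q}, {p,q,r,s}, {q,r,s}.
Accepting DFA states (contain an NFA accepting state): {p,q,r,s}, {q,r,s}.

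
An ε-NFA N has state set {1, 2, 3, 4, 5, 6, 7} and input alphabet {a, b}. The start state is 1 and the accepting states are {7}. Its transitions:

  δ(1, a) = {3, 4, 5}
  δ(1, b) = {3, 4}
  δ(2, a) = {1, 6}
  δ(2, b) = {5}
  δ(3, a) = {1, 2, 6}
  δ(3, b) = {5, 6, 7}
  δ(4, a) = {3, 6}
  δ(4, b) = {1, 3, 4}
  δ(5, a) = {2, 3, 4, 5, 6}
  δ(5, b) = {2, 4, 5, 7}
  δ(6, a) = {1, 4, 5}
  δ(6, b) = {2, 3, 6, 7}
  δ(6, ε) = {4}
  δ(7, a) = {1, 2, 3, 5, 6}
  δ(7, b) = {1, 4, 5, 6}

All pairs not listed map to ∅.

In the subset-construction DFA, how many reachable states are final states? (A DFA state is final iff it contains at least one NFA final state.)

2

Start state of the DFA: {1} (ε-closure of the NFA start).
{1} --a--> {3, 4, 5}  [new]
{1} --b--> {3, 4}  [new]
{3, 4, 5} --a--> {1, 2, 3, 4, 5, 6}  [new]
{3, 4, 5} --b--> {1, 2, 3, 4, 5, 6, 7}  [new]
{3, 4} --a--> {1, 2, 3, 4, 6}  [new]
{3, 4} --b--> {1, 3, 4, 5, 6, 7}  [new]
{1, 2, 3, 4, 5, 6} --a--> {1, 2, 3, 4, 5, 6}  [seen]
{1, 2, 3, 4, 5, 6} --b--> {1, 2, 3, 4, 5, 6, 7}  [seen]
{1, 2, 3, 4, 5, 6, 7} --a--> {1, 2, 3, 4, 5, 6}  [seen]
{1, 2, 3, 4, 5, 6, 7} --b--> {1, 2, 3, 4, 5, 6, 7}  [seen]
{1, 2, 3, 4, 6} --a--> {1, 2, 3, 4, 5, 6}  [seen]
{1, 2, 3, 4, 6} --b--> {1, 2, 3, 4, 5, 6, 7}  [seen]
{1, 3, 4, 5, 6, 7} --a--> {1, 2, 3, 4, 5, 6}  [seen]
{1, 3, 4, 5, 6, 7} --b--> {1, 2, 3, 4, 5, 6, 7}  [seen]
Reachable DFA states: {1}, {3, 4, 5}, {3, 4}, {1, 2, 3, 4, 5, 6}, {1, 2, 3, 4, 5, 6, 7}, {1, 2, 3, 4, 6}, {1, 3, 4, 5, 6, 7}.
Accepting DFA states (contain an NFA accepting state): {1, 2, 3, 4, 5, 6, 7}, {1, 3, 4, 5, 6, 7}.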